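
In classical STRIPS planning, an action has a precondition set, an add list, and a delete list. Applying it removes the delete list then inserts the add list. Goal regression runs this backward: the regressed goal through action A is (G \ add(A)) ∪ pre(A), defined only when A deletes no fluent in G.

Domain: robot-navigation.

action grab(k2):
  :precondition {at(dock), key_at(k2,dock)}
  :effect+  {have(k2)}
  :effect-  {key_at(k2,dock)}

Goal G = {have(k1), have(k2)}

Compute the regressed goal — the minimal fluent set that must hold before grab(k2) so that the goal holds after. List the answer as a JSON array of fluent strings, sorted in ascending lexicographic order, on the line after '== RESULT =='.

Regress:
  G ∩ del = {}  (empty — regression defined)
  G \ add = {have(k1), have(k2)} \ {have(k2)} = {have(k1)}
  ∪ pre   = {have(k1)} ∪ {at(dock), key_at(k2,dock)}
          = {at(dock), have(k1), key_at(k2,dock)}

== RESULT ==
["at(dock)", "have(k1)", "key_at(k2,dock)"]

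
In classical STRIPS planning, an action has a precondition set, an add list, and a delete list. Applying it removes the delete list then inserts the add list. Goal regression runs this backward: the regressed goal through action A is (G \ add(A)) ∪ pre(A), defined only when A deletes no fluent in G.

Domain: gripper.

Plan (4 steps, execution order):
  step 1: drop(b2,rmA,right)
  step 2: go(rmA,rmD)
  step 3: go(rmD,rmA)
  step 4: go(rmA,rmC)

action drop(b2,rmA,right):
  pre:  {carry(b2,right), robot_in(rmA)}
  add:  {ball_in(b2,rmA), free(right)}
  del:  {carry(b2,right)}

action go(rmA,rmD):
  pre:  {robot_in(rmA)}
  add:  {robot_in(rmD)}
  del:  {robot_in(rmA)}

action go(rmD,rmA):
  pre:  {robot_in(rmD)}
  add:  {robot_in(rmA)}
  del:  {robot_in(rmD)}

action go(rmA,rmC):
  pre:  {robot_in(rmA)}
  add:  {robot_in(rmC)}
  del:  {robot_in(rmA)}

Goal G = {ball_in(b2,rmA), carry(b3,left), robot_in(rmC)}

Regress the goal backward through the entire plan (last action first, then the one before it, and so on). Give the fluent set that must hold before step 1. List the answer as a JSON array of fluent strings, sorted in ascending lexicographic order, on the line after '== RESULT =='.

Regress step by step:
  through step 4 (go(rmA,rmC)): drop {robot_in(rmC)}, keep {ball_in(b2,rmA), carry(b3,left)}, require {robot_in(rmA)}
    → {ball_in(b2,rmA), carry(b3,left), robot_in(rmA)}
  through step 3 (go(rmD,rmA)): drop {robot_in(rmA)}, keep {ball_in(b2,rmA), carry(b3,left)}, require {robot_in(rmD)}
    → {ball_in(b2,rmA), carry(b3,left), robot_in(rmD)}
  through step 2 (go(rmA,rmD)): drop {robot_in(rmD)}, keep {ball_in(b2,rmA), carry(b3,left)}, require {robot_in(rmA)}
    → {ball_in(b2,rmA), carry(b3,left), robot_in(rmA)}
  through step 1 (drop(b2,rmA,right)): drop {ball_in(b2,rmA)}, keep {carry(b3,left), robot_in(rmA)}, require {carry(b2,right), robot_in(rmA)}
    → {carry(b2,right), carry(b3,left), robot_in(rmA)}

== RESULT ==
["carry(b2,right)", "carry(b3,left)", "robot_in(rmA)"]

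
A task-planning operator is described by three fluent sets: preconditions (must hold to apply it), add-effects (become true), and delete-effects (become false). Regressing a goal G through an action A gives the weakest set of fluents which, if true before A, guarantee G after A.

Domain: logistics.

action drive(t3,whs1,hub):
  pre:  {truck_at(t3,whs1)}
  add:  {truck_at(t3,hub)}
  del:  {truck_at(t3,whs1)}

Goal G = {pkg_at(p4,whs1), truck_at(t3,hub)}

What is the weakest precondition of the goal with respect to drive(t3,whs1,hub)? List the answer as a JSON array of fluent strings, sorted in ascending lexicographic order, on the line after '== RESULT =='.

Compute (G \ add) ∪ pre:
  G ∩ del = {}  (empty — regression defined)
  G \ add = {pkg_at(p4,whs1), truck_at(t3,hub)} \ {truck_at(t3,hub)} = {pkg_at(p4,whs1)}
  ∪ pre   = {pkg_at(p4,whs1)} ∪ {truck_at(t3,whs1)}
          = {pkg_at(p4,whs1), truck_at(t3,whs1)}

== RESULT ==
["pkg_at(p4,whs1)", "truck_at(t3,whs1)"]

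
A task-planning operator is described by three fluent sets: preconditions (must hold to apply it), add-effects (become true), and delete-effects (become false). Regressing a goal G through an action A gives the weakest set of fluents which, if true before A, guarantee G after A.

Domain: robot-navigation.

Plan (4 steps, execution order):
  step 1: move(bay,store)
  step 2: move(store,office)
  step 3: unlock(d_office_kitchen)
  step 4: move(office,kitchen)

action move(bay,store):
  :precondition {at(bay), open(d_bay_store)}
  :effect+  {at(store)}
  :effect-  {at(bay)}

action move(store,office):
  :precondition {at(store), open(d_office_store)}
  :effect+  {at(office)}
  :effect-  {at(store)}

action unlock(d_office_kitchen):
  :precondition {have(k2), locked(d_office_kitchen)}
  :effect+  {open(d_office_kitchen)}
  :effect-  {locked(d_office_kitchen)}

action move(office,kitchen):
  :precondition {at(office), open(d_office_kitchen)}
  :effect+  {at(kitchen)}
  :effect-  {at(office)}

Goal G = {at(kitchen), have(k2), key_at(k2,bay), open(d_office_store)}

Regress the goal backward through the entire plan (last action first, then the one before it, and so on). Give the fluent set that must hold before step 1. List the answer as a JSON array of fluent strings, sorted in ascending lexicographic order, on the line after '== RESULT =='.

Work backward from the goal:
  through step 4 (move(office,kitchen)): drop {at(kitchen)}, keep {have(k2), key_at(k2,bay), open(d_office_store)}, require {at(office), open(d_office_kitchen)}
    → {at(office), have(k2), key_at(k2,bay), open(d_office_kitchen), open(d_office_store)}
  through step 3 (unlock(d_office_kitchen)): drop {open(d_office_kitchen)}, keep {at(office), have(k2), key_at(k2,bay), open(d_office_store)}, require {have(k2), locked(d_office_kitchen)}
    → {at(office), have(k2), key_at(k2,bay), locked(d_office_kitchen), open(d_office_store)}
  through step 2 (move(store,office)): drop {at(office)}, keep {have(k2), key_at(k2,bay), locked(d_office_kitchen), open(d_office_store)}, require {at(store), open(d_office_store)}
    → {at(store), have(k2), key_at(k2,bay), locked(d_office_kitchen), open(d_office_store)}
  through step 1 (move(bay,store)): drop {at(store)}, keep {have(k2), key_at(k2,bay), locked(d_office_kitchen), open(d_office_store)}, require {at(bay), open(d_bay_store)}
    → {at(bay), have(k2), key_at(k2,bay), locked(d_office_kitchen), open(d_bay_store), open(d_office_store)}

== RESULT ==
["at(bay)", "have(k2)", "key_at(k2,bay)", "locked(d_office_kitchen)", "open(d_bay_store)", "open(d_office_store)"]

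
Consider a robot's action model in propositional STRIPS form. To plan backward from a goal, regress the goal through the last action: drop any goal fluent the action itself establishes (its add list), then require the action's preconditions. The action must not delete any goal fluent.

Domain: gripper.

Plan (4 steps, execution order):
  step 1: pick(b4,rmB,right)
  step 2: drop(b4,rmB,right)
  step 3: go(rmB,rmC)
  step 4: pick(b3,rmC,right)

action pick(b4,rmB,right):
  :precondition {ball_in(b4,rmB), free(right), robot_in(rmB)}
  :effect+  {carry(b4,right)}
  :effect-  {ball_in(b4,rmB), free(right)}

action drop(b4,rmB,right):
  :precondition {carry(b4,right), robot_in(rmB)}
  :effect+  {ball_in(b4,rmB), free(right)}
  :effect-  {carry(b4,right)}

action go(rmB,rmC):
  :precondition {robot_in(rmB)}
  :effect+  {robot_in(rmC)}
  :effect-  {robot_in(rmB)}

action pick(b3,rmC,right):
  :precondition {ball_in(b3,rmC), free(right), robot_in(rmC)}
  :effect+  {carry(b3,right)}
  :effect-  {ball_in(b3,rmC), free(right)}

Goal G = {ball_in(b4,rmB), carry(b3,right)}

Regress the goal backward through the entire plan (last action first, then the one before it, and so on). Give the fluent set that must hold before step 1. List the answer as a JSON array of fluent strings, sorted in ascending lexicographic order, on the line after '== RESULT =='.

Work backward from the goal:
  through step 4 (pick(b3,rmC,right)): drop {carry(b3,right)}, keep {ball_in(b4,rmB)}, require {ball_in(b3,rmC), free(right), robot_in(rmC)}
    → {ball_in(b3,rmC), ball_in(b4,rmB), free(right), robot_in(rmC)}
  through step 3 (go(rmB,rmC)): drop {robot_in(rmC)}, keep {ball_in(b3,rmC), ball_in(b4,rmB), free(right)}, require {robot_in(rmB)}
    → {ball_in(b3,rmC), ball_in(b4,rmB), free(right), robot_in(rmB)}
  through step 2 (drop(b4,rmB,right)): drop {ball_in(b4,rmB), free(right)}, keep {ball_in(b3,rmC), robot_in(rmB)}, require {carry(b4,right), robot_in(rmB)}
    → {ball_in(b3,rmC), carry(b4,right), robot_in(rmB)}
  through step 1 (pick(b4,rmB,right)): drop {carry(b4,right)}, keep {ball_in(b3,rmC), robot_in(rmB)}, require {ball_in(b4,rmB), free(right), robot_in(rmB)}
    → {ball_in(b3,rmC), ball_in(b4,rmB), free(right), robot_in(rmB)}

== RESULT ==
["ball_in(b3,rmC)", "ball_in(b4,rmB)", "free(right)", "robot_in(rmB)"]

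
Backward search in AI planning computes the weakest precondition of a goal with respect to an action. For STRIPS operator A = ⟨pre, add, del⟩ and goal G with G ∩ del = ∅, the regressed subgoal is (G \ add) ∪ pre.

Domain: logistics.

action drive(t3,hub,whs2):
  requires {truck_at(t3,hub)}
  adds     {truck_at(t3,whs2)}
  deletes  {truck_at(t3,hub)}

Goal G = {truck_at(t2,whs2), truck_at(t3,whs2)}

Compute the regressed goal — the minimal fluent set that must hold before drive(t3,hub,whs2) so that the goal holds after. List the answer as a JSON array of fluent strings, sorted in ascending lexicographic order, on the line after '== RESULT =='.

Regress:
  G ∩ del = {}  (empty — regression defined)
  G \ add = {truck_at(t2,whs2), truck_at(t3,whs2)} \ {truck_at(t3,whs2)} = {truck_at(t2,whs2)}
  ∪ pre   = {truck_at(t2,whs2)} ∪ {truck_at(t3,hub)}
          = {truck_at(t2,whs2), truck_at(t3,hub)}

== RESULT ==
["truck_at(t2,whs2)", "truck_at(t3,hub)"]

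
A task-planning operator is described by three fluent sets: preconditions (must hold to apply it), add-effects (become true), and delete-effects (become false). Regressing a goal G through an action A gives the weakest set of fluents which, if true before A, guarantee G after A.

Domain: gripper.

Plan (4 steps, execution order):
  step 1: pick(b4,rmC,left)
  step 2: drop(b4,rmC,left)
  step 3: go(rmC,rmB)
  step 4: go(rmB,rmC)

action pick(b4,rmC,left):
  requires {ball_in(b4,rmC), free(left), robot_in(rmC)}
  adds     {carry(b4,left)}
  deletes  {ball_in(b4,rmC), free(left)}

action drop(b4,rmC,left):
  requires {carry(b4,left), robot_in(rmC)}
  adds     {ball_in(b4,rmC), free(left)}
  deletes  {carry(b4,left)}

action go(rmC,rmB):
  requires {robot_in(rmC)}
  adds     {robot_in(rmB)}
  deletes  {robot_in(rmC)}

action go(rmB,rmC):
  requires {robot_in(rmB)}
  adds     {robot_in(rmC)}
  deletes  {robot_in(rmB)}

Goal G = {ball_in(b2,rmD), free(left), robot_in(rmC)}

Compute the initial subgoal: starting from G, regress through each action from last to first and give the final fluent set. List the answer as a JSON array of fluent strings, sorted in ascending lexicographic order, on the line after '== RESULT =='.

Work backward from the goal:
  through step 4 (go(rmB,rmC)): drop {robot_in(rmC)}, keep {ball_in(b2,rmD), free(left)}, require {robot_in(rmB)}
    → {ball_in(b2,rmD), free(left), robot_in(rmB)}
  through step 3 (go(rmC,rmB)): drop {robot_in(rmB)}, keep {ball_in(b2,rmD), free(left)}, require {robot_in(rmC)}
    → {ball_in(b2,rmD), free(left), robot_in(rmC)}
  through step 2 (drop(b4,rmC,left)): drop {free(left)}, keep {ball_in(b2,rmD), robot_in(rmC)}, require {carry(b4,left), robot_in(rmC)}
    → {ball_in(b2,rmD), carry(b4,left), robot_in(rmC)}
  through step 1 (pick(b4,rmC,left)): drop {carry(b4,left)}, keep {ball_in(b2,rmD), robot_in(rmC)}, require {ball_in(b4,rmC), free(left), robot_in(rmC)}
    → {ball_in(b2,rmD), ball_in(b4,rmC), free(left), robot_in(rmC)}

== RESULT ==
["ball_in(b2,rmD)", "ball_in(b4,rmC)", "free(left)", "robot_in(rmC)"]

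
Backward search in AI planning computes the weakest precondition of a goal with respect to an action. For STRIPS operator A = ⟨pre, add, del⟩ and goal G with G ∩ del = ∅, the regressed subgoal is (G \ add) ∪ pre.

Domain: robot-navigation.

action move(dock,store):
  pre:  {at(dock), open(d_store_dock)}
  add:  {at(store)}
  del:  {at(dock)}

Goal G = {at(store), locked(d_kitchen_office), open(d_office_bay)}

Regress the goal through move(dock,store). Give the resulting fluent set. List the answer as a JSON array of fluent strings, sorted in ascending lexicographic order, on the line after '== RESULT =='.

Compute (G \ add) ∪ pre:
  G ∩ del = {}  (empty — regression defined)
  G \ add = {at(store), locked(d_kitchen_office), open(d_office_bay)} \ {at(store)} = {locked(d_kitchen_office), open(d_office_bay)}
  ∪ pre   = {locked(d_kitchen_office), open(d_office_bay)} ∪ {at(dock), open(d_store_dock)}
          = {at(dock), locked(d_kitchen_office), open(d_office_bay), open(d_store_dock)}

== RESULT ==
["at(dock)", "locked(d_kitchen_office)", "open(d_office_bay)", "open(d_store_dock)"]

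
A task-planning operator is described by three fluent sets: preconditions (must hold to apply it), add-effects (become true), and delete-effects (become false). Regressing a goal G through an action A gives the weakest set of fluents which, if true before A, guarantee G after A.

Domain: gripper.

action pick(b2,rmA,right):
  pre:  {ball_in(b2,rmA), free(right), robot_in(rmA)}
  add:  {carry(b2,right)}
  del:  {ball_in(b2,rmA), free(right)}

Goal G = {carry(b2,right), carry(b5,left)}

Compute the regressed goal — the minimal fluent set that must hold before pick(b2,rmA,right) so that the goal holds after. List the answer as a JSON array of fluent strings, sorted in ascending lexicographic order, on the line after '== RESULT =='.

Compute (G \ add) ∪ pre:
  G ∩ del = {}  (empty — regression defined)
  G \ add = {carry(b2,right), carry(b5,left)} \ {carry(b2,right)} = {carry(b5,left)}
  ∪ pre   = {carry(b5,left)} ∪ {ball_in(b2,rmA), free(right), robot_in(rmA)}
          = {ball_in(b2,rmA), carry(b5,left), free(right), robot_in(rmA)}

== RESULT ==
["ball_in(b2,rmA)", "carry(b5,left)", "free(right)", "robot_in(rmA)"]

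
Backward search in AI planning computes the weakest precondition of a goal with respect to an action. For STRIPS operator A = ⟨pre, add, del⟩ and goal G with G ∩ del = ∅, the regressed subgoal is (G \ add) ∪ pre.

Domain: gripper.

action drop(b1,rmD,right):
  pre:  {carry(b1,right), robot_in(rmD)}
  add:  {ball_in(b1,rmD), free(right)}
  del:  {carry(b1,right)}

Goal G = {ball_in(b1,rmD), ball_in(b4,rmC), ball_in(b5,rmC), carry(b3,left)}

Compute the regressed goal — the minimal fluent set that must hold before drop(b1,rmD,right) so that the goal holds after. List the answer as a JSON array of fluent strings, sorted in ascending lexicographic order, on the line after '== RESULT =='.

Regress:
  G ∩ del = {}  (empty — regression defined)
  G \ add = {ball_in(b1,rmD), ball_in(b4,rmC), ball_in(b5,rmC), carry(b3,left)} \ {ball_in(b1,rmD), free(right)} = {ball_in(b4,rmC), ball_in(b5,rmC), carry(b3,left)}
  ∪ pre   = {ball_in(b4,rmC), ball_in(b5,rmC), carry(b3,left)} ∪ {carry(b1,right), robot_in(rmD)}
          = {ball_in(b4,rmC), ball_in(b5,rmC), carry(b1,right), carry(b3,left), robot_in(rmD)}

== RESULT ==
["ball_in(b4,rmC)", "ball_in(b5,rmC)", "carry(b1,right)", "carry(b3,left)", "robot_in(rmD)"]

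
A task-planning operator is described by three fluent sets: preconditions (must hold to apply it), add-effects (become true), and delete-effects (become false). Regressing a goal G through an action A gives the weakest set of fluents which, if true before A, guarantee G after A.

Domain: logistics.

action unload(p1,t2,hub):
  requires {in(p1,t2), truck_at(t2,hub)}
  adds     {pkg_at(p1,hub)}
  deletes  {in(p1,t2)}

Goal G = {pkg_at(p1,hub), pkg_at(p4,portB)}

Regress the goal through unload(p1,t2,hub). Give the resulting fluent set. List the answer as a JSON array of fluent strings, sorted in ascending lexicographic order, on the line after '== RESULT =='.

Regress:
  G ∩ del = {}  (empty — regression defined)
  G \ add = {pkg_at(p1,hub), pkg_at(p4,portB)} \ {pkg_at(p1,hub)} = {pkg_at(p4,portB)}
  ∪ pre   = {pkg_at(p4,portB)} ∪ {in(p1,t2), truck_at(t2,hub)}
          = {in(p1,t2), pkg_at(p4,portB), truck_at(t2,hub)}

== RESULT ==
["in(p1,t2)", "pkg_at(p4,portB)", "truck_at(t2,hub)"]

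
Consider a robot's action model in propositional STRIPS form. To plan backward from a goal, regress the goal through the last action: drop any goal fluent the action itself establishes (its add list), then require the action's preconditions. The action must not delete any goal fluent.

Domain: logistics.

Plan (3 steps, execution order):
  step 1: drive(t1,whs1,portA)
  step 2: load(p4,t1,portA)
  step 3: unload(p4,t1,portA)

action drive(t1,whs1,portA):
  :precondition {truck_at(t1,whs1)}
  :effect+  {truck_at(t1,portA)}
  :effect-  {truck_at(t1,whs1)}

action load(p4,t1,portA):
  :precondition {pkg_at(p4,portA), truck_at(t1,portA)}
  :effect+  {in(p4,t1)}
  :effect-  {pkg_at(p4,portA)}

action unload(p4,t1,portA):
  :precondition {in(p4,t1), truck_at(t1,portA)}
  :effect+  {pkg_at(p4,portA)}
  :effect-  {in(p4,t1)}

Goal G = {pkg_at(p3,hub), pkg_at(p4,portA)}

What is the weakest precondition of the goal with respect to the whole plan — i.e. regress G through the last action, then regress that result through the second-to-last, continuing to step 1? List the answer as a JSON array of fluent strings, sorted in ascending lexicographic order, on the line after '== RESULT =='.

Regress step by step:
  through step 3 (unload(p4,t1,portA)): drop {pkg_at(p4,portA)}, keep {pkg_at(p3,hub)}, require {in(p4,t1), truck_at(t1,portA)}
    → {in(p4,t1), pkg_at(p3,hub), truck_at(t1,portA)}
  through step 2 (load(p4,t1,portA)): drop {in(p4,t1)}, keep {pkg_at(p3,hub), truck_at(t1,portA)}, require {pkg_at(p4,portA), truck_at(t1,portA)}
    → {pkg_at(p3,hub), pkg_at(p4,portA), truck_at(t1,portA)}
  through step 1 (drive(t1,whs1,portA)): drop {truck_at(t1,portA)}, keep {pkg_at(p3,hub), pkg_at(p4,portA)}, require {truck_at(t1,whs1)}
    → {pkg_at(p3,hub), pkg_at(p4,portA), truck_at(t1,whs1)}

== RESULT ==
["pkg_at(p3,hub)", "pkg_at(p4,portA)", "truck_at(t1,whs1)"]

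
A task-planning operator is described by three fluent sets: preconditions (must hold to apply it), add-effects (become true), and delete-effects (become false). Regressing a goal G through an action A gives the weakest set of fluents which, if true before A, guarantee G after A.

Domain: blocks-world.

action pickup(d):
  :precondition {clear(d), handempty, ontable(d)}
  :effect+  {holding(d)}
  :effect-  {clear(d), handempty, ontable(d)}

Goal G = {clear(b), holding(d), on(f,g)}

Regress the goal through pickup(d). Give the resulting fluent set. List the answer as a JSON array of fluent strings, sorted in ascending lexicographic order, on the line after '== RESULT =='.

Compute (G \ add) ∪ pre:
  G ∩ del = {}  (empty — regression defined)
  G \ add = {clear(b), holding(d), on(f,g)} \ {holding(d)} = {clear(b), on(f,g)}
  ∪ pre   = {clear(b), on(f,g)} ∪ {clear(d), handempty, ontable(d)}
          = {clear(b), clear(d), handempty, on(f,g), ontable(d)}

== RESULT ==
["clear(b)", "clear(d)", "handempty", "on(f,g)", "ontable(d)"]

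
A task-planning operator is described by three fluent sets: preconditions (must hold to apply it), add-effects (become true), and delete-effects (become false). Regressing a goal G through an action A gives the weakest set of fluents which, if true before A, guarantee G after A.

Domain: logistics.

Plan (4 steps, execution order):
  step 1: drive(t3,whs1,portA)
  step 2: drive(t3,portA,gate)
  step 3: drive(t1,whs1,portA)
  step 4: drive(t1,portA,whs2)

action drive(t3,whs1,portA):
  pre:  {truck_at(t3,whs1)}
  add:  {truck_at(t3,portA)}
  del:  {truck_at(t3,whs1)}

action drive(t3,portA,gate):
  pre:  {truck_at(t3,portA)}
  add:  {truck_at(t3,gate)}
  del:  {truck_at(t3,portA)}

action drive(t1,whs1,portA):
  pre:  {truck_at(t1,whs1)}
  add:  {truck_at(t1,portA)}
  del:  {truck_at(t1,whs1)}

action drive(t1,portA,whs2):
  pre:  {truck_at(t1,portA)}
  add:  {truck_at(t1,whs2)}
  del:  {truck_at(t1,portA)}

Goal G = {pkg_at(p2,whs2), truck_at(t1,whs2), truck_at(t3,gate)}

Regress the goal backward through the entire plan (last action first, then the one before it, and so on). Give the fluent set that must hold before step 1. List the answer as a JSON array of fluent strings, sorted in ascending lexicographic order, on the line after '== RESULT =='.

Work backward from the goal:
  through step 4 (drive(t1,portA,whs2)): drop {truck_at(t1,whs2)}, keep {pkg_at(p2,whs2), truck_at(t3,gate)}, require {truck_at(t1,portA)}
    → {pkg_at(p2,whs2), truck_at(t1,portA), truck_at(t3,gate)}
  through step 3 (drive(t1,whs1,portA)): drop {truck_at(t1,portA)}, keep {pkg_at(p2,whs2), truck_at(t3,gate)}, require {truck_at(t1,whs1)}
    → {pkg_at(p2,whs2), truck_at(t1,whs1), truck_at(t3,gate)}
  through step 2 (drive(t3,portA,gate)): drop {truck_at(t3,gate)}, keep {pkg_at(p2,whs2), truck_at(t1,whs1)}, require {truck_at(t3,portA)}
    → {pkg_at(p2,whs2), truck_at(t1,whs1), truck_at(t3,portA)}
  through step 1 (drive(t3,whs1,portA)): drop {truck_at(t3,portA)}, keep {pkg_at(p2,whs2), truck_at(t1,whs1)}, require {truck_at(t3,whs1)}
    → {pkg_at(p2,whs2), truck_at(t1,whs1), truck_at(t3,whs1)}

== RESULT ==
["pkg_at(p2,whs2)", "truck_at(t1,whs1)", "truck_at(t3,whs1)"]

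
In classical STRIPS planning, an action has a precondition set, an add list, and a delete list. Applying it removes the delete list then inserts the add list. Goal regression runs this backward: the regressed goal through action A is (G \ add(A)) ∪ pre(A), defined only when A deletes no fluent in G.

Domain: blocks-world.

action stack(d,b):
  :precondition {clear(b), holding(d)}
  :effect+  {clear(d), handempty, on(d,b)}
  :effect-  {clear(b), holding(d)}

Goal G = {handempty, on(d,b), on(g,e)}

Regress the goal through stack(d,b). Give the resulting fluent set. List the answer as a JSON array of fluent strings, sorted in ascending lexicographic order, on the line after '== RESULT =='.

Compute (G \ add) ∪ pre:
  G ∩ del = {}  (empty — regression defined)
  G \ add = {handempty, on(d,b), on(g,e)} \ {clear(d), handempty, on(d,b)} = {on(g,e)}
  ∪ pre   = {on(g,e)} ∪ {clear(b), holding(d)}
          = {clear(b), holding(d), on(g,e)}

== RESULT ==
["clear(b)", "holding(d)", "on(g,e)"]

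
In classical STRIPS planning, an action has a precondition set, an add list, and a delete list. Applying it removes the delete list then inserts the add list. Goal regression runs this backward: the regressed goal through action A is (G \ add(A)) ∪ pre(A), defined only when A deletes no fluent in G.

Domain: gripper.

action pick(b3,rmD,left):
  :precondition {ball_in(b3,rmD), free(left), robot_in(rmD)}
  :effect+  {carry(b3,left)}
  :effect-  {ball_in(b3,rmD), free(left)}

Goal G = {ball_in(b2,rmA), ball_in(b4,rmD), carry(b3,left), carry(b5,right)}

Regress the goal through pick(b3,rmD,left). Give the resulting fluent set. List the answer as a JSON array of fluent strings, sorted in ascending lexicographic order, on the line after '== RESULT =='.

Regress:
  G ∩ del = {}  (empty — regression defined)
  G \ add = {ball_in(b2,rmA), ball_in(b4,rmD), carry(b3,left), carry(b5,right)} \ {carry(b3,left)} = {ball_in(b2,rmA), ball_in(b4,rmD), carry(b5,right)}
  ∪ pre   = {ball_in(b2,rmA), ball_in(b4,rmD), carry(b5,right)} ∪ {ball_in(b3,rmD), free(left), robot_in(rmD)}
          = {ball_in(b2,rmA), ball_in(b3,rmD), ball_in(b4,rmD), carry(b5,right), free(left), robot_in(rmD)}

== RESULT ==
["ball_in(b2,rmA)", "ball_in(b3,rmD)", "ball_in(b4,rmD)", "carry(b5,right)", "free(left)", "robot_in(rmD)"]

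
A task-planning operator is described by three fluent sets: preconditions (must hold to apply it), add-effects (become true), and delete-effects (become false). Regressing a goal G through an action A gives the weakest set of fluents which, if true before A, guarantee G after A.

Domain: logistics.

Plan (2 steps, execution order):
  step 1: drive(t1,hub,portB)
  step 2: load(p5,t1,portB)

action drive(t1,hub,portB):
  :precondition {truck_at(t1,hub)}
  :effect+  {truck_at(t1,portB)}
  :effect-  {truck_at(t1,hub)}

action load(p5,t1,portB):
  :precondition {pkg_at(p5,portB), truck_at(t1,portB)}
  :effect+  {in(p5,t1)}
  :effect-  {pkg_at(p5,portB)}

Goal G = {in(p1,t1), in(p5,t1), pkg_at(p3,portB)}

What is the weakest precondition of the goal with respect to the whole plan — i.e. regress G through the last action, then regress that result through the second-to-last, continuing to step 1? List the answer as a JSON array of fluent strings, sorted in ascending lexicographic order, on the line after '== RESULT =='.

Work backward from the goal:
  through step 2 (load(p5,t1,portB)): drop {in(p5,t1)}, keep {in(p1,t1), pkg_at(p3,portB)}, require {pkg_at(p5,portB), truck_at(t1,portB)}
    → {in(p1,t1), pkg_at(p3,portB), pkg_at(p5,portB), truck_at(t1,portB)}
  through step 1 (drive(t1,hub,portB)): drop {truck_at(t1,portB)}, keep {in(p1,t1), pkg_at(p3,portB), pkg_at(p5,portB)}, require {truck_at(t1,hub)}
    → {in(p1,t1), pkg_at(p3,portB), pkg_at(p5,portB), truck_at(t1,hub)}

== RESULT ==
["in(p1,t1)", "pkg_at(p3,portB)", "pkg_at(p5,portB)", "truck_at(t1,hub)"]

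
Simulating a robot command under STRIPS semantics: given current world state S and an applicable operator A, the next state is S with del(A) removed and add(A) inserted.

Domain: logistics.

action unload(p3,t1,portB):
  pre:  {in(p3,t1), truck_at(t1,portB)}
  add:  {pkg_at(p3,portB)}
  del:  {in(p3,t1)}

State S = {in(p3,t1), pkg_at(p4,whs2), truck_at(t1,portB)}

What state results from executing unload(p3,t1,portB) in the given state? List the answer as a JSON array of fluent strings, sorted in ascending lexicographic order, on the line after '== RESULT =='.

Progress:
  pre ⊆ S: {in(p3,t1), truck_at(t1,portB)} ⊆ S  — applicable
  S \ del = {pkg_at(p4,whs2), truck_at(t1,portB)}
  ∪ add   = {pkg_at(p3,portB), pkg_at(p4,whs2), truck_at(t1,portB)}

== RESULT ==
["pkg_at(p3,portB)", "pkg_at(p4,whs2)", "truck_at(t1,portB)"]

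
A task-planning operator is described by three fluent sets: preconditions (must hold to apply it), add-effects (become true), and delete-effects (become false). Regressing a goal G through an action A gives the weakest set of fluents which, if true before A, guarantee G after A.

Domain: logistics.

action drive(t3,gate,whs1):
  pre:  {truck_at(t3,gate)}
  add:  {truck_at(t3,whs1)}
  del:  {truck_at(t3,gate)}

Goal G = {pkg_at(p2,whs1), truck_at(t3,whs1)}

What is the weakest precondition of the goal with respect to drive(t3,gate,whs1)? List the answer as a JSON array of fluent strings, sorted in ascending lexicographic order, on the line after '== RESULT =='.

Regress:
  G ∩ del = {}  (empty — regression defined)
  G \ add = {pkg_at(p2,whs1), truck_at(t3,whs1)} \ {truck_at(t3,whs1)} = {pkg_at(p2,whs1)}
  ∪ pre   = {pkg_at(p2,whs1)} ∪ {truck_at(t3,gate)}
          = {pkg_at(p2,whs1), truck_at(t3,gate)}

== RESULT ==
["pkg_at(p2,whs1)", "truck_at(t3,gate)"]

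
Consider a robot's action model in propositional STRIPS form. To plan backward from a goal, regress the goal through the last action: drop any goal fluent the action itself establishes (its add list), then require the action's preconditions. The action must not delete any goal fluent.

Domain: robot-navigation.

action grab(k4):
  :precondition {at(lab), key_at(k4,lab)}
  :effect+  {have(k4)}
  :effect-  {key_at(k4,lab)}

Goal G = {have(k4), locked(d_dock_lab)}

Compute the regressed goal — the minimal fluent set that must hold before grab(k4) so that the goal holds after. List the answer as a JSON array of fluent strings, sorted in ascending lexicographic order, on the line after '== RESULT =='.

Compute (G \ add) ∪ pre:
  G ∩ del = {}  (empty — regression defined)
  G \ add = {have(k4), locked(d_dock_lab)} \ {have(k4)} = {locked(d_dock_lab)}
  ∪ pre   = {locked(d_dock_lab)} ∪ {at(lab), key_at(k4,lab)}
          = {at(lab), key_at(k4,lab), locked(d_dock_lab)}

== RESULT ==
["at(lab)", "key_at(k4,lab)", "locked(d_dock_lab)"]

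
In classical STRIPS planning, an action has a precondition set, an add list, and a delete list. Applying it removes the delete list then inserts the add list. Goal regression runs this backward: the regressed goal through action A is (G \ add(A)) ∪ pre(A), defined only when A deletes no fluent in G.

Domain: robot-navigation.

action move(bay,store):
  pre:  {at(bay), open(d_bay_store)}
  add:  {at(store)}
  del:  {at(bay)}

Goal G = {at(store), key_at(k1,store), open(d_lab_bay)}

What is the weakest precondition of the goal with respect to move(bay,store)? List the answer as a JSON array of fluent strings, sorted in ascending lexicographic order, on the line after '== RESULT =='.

Regress:
  G ∩ del = {}  (empty — regression defined)
  G \ add = {at(store), key_at(k1,store), open(d_lab_bay)} \ {at(store)} = {key_at(k1,store), open(d_lab_bay)}
  ∪ pre   = {key_at(k1,store), open(d_lab_bay)} ∪ {at(bay), open(d_bay_store)}
          = {at(bay), key_at(k1,store), open(d_bay_store), open(d_lab_bay)}

== RESULT ==
["at(bay)", "key_at(k1,store)", "open(d_bay_store)", "open(d_lab_bay)"]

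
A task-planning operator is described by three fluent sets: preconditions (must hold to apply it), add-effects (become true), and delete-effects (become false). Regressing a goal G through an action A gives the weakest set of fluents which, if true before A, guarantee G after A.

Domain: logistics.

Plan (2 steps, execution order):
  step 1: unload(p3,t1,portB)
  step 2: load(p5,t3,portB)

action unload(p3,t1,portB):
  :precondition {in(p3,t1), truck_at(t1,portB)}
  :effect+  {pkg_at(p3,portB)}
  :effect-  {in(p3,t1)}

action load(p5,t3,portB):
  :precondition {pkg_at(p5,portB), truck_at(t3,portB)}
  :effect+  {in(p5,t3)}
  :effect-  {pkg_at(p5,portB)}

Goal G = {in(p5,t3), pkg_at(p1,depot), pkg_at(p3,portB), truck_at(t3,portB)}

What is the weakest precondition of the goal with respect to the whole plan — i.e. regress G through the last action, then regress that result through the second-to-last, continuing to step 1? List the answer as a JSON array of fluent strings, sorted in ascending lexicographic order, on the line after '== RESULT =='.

Regress step by step:
  through step 2 (load(p5,t3,portB)): drop {in(p5,t3)}, keep {pkg_at(p1,depot), pkg_at(p3,portB), truck_at(t3,portB)}, require {pkg_at(p5,portB), truck_at(t3,portB)}
    → {pkg_at(p1,depot), pkg_at(p3,portB), pkg_at(p5,portB), truck_at(t3,portB)}
  through step 1 (unload(p3,t1,portB)): drop {pkg_at(p3,portB)}, keep {pkg_at(p1,depot), pkg_at(p5,portB), truck_at(t3,portB)}, require {in(p3,t1), truck_at(t1,portB)}
    → {in(p3,t1), pkg_at(p1,depot), pkg_at(p5,portB), truck_at(t1,portB), truck_at(t3,portB)}

== RESULT ==
["in(p3,t1)", "pkg_at(p1,depot)", "pkg_at(p5,portB)", "truck_at(t1,portB)", "truck_at(t3,portB)"]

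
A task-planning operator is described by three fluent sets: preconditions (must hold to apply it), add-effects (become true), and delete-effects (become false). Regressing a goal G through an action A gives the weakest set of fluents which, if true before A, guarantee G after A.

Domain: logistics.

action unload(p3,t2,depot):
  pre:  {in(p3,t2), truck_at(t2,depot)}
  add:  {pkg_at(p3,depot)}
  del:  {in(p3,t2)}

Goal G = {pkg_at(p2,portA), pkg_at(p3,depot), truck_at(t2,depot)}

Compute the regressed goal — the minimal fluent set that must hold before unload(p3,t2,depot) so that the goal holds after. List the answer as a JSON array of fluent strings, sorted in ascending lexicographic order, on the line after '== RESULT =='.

Compute (G \ add) ∪ pre:
  G ∩ del = {}  (empty — regression defined)
  G \ add = {pkg_at(p2,portA), pkg_at(p3,depot), truck_at(t2,depot)} \ {pkg_at(p3,depot)} = {pkg_at(p2,portA), truck_at(t2,depot)}
  ∪ pre   = {pkg_at(p2,portA), truck_at(t2,depot)} ∪ {in(p3,t2), truck_at(t2,depot)}
          = {in(p3,t2), pkg_at(p2,portA), truck_at(t2,depot)}

== RESULT ==
["in(p3,t2)", "pkg_at(p2,portA)", "truck_at(t2,depot)"]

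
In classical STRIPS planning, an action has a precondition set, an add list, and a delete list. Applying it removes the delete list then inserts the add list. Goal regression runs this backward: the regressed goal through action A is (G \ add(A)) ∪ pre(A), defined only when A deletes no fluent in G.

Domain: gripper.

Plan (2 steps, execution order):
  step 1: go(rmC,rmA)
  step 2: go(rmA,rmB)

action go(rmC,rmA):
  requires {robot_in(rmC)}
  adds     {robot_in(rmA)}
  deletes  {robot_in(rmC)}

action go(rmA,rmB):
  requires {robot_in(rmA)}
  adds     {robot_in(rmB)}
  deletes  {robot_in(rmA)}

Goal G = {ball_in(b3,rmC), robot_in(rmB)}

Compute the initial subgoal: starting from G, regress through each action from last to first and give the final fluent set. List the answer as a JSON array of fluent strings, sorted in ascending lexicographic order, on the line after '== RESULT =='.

Regress step by step:
  through step 2 (go(rmA,rmB)): drop {robot_in(rmB)}, keep {ball_in(b3,rmC)}, require {robot_in(rmA)}
    → {ball_in(b3,rmC), robot_in(rmA)}
  through step 1 (go(rmC,rmA)): drop {robot_in(rmA)}, keep {ball_in(b3,rmC)}, require {robot_in(rmC)}
    → {ball_in(b3,rmC), robot_in(rmC)}

== RESULT ==
["ball_in(b3,rmC)", "robot_in(rmC)"]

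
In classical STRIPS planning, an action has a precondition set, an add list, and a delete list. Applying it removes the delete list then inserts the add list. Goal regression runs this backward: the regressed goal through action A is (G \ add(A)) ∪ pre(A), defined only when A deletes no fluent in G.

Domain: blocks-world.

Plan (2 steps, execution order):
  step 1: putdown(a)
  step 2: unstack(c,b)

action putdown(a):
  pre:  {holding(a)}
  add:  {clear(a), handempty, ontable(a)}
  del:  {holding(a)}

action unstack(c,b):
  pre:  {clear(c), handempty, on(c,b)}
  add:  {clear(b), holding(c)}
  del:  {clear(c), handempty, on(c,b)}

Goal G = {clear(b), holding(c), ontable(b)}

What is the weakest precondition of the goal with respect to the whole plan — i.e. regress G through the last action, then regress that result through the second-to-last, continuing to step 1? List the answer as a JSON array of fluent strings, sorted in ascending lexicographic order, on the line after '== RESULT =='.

Work backward from the goal:
  through step 2 (unstack(c,b)): drop {clear(b), holding(c)}, keep {ontable(b)}, require {clear(c), handempty, on(c,b)}
    → {clear(c), handempty, on(c,b), ontable(b)}
  through step 1 (putdown(a)): drop {handempty}, keep {clear(c), on(c,b), ontable(b)}, require {holding(a)}
    → {clear(c), holding(a), on(c,b), ontable(b)}

== RESULT ==
["clear(c)", "holding(a)", "on(c,b)", "ontable(b)"]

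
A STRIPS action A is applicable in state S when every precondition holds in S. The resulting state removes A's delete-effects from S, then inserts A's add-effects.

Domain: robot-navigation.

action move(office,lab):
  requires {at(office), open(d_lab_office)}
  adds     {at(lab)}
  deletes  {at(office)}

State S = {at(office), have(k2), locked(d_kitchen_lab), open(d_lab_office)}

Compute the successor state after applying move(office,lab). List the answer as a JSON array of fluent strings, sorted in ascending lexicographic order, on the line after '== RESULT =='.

Compute (S \ del) ∪ add:
  pre ⊆ S: {at(office), open(d_lab_office)} ⊆ S  — applicable
  S \ del = {have(k2), locked(d_kitchen_lab), open(d_lab_office)}
  ∪ add   = {at(lab), have(k2), locked(d_kitchen_lab), open(d_lab_office)}

== RESULT ==
["at(lab)", "have(k2)", "locked(d_kitchen_lab)", "open(d_lab_office)"]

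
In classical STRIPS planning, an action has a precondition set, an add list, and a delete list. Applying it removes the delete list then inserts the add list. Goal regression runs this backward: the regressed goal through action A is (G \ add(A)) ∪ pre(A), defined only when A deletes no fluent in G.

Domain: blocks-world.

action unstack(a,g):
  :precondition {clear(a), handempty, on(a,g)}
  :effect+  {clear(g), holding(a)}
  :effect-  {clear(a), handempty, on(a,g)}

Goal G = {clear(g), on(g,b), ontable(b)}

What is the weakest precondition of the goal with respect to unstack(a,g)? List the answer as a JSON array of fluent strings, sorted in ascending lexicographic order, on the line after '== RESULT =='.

Regress:
  G ∩ del = {}  (empty — regression defined)
  G \ add = {clear(g), on(g,b), ontable(b)} \ {clear(g), holding(a)} = {on(g,b), ontable(b)}
  ∪ pre   = {on(g,b), ontable(b)} ∪ {clear(a), handempty, on(a,g)}
          = {clear(a), handempty, on(a,g), on(g,b), ontable(b)}

== RESULT ==
["clear(a)", "handempty", "on(a,g)", "on(g,b)", "ontable(b)"]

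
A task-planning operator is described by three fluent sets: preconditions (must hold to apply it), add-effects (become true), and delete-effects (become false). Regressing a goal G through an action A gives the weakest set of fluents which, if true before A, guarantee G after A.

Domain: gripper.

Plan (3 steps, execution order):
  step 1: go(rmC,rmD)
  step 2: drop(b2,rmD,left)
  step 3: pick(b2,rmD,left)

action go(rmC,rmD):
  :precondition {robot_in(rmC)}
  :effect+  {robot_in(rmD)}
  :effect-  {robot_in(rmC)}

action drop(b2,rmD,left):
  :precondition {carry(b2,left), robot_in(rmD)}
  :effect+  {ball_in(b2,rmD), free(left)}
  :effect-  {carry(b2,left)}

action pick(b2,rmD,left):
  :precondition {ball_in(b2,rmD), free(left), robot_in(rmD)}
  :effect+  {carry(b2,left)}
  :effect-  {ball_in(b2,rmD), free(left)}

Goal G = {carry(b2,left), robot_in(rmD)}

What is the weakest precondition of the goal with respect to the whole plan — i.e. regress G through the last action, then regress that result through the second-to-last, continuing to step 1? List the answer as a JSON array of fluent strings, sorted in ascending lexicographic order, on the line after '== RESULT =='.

Regress step by step:
  through step 3 (pick(b2,rmD,left)): drop {carry(b2,left)}, keep {robot_in(rmD)}, require {ball_in(b2,rmD), free(left), robot_in(rmD)}
    → {ball_in(b2,rmD), free(left), robot_in(rmD)}
  through step 2 (drop(b2,rmD,left)): drop {ball_in(b2,rmD), free(left)}, keep {robot_in(rmD)}, require {carry(b2,left), robot_in(rmD)}
    → {carry(b2,left), robot_in(rmD)}
  through step 1 (go(rmC,rmD)): drop {robot_in(rmD)}, keep {carry(b2,left)}, require {robot_in(rmC)}
    → {carry(b2,left), robot_in(rmC)}

== RESULT ==
["carry(b2,left)", "robot_in(rmC)"]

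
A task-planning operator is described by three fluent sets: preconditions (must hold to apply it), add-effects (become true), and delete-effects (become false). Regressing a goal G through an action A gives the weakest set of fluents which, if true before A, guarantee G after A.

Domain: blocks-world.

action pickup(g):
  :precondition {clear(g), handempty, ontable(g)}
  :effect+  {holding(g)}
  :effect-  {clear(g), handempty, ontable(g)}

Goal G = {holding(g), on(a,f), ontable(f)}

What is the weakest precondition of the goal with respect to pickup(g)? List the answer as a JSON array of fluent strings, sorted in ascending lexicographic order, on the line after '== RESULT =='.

Regress:
  G ∩ del = {}  (empty — regression defined)
  G \ add = {holding(g), on(a,f), ontable(f)} \ {holding(g)} = {on(a,f), ontable(f)}
  ∪ pre   = {on(a,f), ontable(f)} ∪ {clear(g), handempty, ontable(g)}
          = {clear(g), handempty, on(a,f), ontable(f), ontable(g)}

== RESULT ==
["clear(g)", "handempty", "on(a,f)", "ontable(f)", "ontable(g)"]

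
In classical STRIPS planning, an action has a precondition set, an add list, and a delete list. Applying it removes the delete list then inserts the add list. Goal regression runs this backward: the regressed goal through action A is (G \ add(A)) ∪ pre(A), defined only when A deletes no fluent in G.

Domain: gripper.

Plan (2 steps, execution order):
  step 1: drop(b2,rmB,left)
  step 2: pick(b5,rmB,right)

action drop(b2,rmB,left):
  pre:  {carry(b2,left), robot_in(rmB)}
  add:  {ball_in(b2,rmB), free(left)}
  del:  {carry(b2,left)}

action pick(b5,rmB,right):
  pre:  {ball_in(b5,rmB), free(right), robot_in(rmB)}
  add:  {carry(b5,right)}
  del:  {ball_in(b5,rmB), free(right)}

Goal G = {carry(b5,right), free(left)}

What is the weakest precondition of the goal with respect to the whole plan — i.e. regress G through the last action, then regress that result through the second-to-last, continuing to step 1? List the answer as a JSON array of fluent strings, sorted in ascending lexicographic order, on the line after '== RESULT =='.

Regress step by step:
  through step 2 (pick(b5,rmB,right)): drop {carry(b5,right)}, keep {free(left)}, require {ball_in(b5,rmB), free(right), robot_in(rmB)}
    → {ball_in(b5,rmB), free(left), free(right), robot_in(rmB)}
  through step 1 (drop(b2,rmB,left)): drop {free(left)}, keep {ball_in(b5,rmB), free(right), robot_in(rmB)}, require {carry(b2,left), robot_in(rmB)}
    → {ball_in(b5,rmB), carry(b2,left), free(right), robot_in(rmB)}

== RESULT ==
["ball_in(b5,rmB)", "carry(b2,left)", "free(right)", "robot_in(rmB)"]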